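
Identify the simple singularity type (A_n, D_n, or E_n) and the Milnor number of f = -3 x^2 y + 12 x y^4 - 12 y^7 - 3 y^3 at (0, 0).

Type D4, Milnor number mu = 4.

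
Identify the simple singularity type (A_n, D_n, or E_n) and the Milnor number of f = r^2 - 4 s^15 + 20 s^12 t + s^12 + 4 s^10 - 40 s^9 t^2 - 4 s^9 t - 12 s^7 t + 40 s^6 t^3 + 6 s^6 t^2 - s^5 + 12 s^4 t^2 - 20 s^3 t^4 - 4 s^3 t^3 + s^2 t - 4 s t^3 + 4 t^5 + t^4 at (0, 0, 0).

Type D5, Milnor number mu = 5.

The Hessian of f at 0 has rank 1. Corank 2; j^3 = s^2*t has shape L^2 M (L != M), so D-series; mu = 5 gives D_5.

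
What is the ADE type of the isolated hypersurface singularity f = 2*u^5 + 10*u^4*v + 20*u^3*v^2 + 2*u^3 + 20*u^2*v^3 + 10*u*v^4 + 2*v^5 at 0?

The Hessian of f at 0 has rank 0. Corank 2; j^3 = 2*u^3 is a perfect cube, so E-series; the 5-jet and mu = 8 give E_8.

E_{8}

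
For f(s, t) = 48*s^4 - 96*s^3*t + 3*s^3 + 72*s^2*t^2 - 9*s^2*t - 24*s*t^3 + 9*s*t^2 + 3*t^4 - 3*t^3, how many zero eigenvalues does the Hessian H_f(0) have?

2

Hessian at 0 has rank 0.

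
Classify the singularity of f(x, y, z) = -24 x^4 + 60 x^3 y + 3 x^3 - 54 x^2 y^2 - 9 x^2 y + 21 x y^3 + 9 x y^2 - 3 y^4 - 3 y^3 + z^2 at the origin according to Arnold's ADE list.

The Hessian of f at 0 has rank 1. Corank 2; j^3 = 3*(x - y)^3 is a perfect cube, so E-series; the 4-jet and mu = 7 give E_7.

E7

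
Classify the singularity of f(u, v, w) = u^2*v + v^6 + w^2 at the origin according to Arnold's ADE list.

The Hessian of f at 0 is [[0, 0, 0], [0, 0, 0], [0, 0, 2]] with rank 1, so corank 2. A Groebner basis of the Jacobian ideal J(f) in C{u,v,w} is {u^2/6 + v^5, u^3, u*v, w}; counting standard monomials gives mu = 7. Corank 2; j^3 = u^2*v has shape L^2 M (L != M), so D-series; mu = 7 gives D_7.

D_7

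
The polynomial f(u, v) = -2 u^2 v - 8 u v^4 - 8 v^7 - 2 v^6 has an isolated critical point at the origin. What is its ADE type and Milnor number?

The Hessian of f at 0 has rank 0. Corank 2; j^3 = -2*u^2*v has shape L^2 M (L != M), so D-series; mu = 7 gives D_7.

Type D_{7}, Milnor number mu = 7.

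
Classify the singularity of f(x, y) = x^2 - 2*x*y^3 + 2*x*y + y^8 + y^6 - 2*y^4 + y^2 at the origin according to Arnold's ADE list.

A_7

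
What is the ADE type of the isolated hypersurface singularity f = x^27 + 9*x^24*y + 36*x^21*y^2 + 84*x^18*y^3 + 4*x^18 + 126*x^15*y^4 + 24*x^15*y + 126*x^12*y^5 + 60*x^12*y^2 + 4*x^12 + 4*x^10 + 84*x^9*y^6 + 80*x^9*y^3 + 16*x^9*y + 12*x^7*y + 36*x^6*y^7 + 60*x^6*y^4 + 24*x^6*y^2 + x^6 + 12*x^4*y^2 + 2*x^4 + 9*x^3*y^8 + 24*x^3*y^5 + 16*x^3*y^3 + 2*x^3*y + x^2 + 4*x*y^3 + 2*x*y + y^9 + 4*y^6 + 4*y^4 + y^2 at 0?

A8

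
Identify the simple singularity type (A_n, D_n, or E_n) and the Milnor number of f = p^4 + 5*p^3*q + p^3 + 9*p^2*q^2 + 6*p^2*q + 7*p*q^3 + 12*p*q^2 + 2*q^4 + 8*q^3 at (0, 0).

Type E_{7}, Milnor number mu = 7.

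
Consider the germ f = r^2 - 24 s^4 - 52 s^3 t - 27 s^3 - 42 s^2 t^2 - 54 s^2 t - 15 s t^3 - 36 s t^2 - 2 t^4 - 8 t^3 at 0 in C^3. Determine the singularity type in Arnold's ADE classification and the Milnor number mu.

The Hessian of f at 0 has rank 1. Corank 2; j^3 = -(3*s + 2*t)^3 is a perfect cube, so E-series; the 4-jet and mu = 7 give E_7.

Type E_{7}, Milnor number mu = 7.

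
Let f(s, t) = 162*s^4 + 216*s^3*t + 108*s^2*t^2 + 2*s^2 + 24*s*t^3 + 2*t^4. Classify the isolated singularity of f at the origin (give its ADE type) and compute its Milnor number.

Type A_3, Milnor number mu = 3.

The Hessian of f at 0 has rank 1. Corank 1: A-series; mu = 3 gives A_3.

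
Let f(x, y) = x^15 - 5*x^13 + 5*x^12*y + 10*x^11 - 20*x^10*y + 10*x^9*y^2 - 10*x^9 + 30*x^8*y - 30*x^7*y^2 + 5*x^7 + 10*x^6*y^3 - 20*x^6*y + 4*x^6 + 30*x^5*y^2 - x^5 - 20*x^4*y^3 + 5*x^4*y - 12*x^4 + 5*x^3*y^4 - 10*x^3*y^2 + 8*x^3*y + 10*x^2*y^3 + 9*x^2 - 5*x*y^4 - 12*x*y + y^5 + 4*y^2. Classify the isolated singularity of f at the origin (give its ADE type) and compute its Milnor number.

The Hessian of f at 0 is [[18, -12], [-12, 8]] with rank 1, so corank 1. A Groebner basis of the Jacobian ideal J(f) in C{x,y} is {-81*x/16 + y^3 + 27*y/8, x^2 - 4*y^2/9, x*y - 2*y^2/3}; counting standard monomials gives mu = 4. Corank 1: A-series; mu = 4 gives A_4.

Type A_{4}, Milnor number mu = 4.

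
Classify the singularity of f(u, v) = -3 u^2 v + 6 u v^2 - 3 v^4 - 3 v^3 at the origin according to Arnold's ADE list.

D5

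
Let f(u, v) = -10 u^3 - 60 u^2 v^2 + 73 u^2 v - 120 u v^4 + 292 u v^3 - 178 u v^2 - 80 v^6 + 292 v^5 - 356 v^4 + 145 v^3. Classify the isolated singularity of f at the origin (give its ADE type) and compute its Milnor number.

Type D_{4}, Milnor number mu = 4.

The Hessian of f at 0 is [[0, 0], [0, 0]] with rank 0, so corank 2. A Groebner basis of the Jacobian ideal J(f) in C{u,v} is {v^3, u^2 - 71*v^2/11, u*v - 28*v^2/11}; counting standard monomials gives mu = 4. Corank 2; j^3 = -(2*u - 5*v)*(5*u^2 - 24*u*v + 29*v^2) splits into three distinct lines over C (the quadratic factor has nonzero discriminant), so D_4.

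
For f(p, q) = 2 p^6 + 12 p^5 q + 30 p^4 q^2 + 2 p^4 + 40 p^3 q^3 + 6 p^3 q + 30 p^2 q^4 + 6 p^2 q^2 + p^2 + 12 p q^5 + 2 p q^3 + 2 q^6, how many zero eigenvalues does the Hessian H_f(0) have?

1

Hessian at 0 has rank 1.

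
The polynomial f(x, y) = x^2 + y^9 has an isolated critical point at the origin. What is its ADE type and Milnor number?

Type A8, Milnor number mu = 8.

The Hessian of f at 0 has rank 1. Corank 1: A-series; mu = 8 gives A_8.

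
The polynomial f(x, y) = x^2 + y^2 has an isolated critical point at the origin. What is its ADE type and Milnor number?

Type A_{1}, Milnor number mu = 1.

The Hessian of f at 0 is [[2, 0], [0, 2]] with rank 2, so corank 0. A Groebner basis of the Jacobian ideal J(f) in C{x,y} is {x, y}; counting standard monomials gives mu = 1. Corank 0: nondegenerate Morse point, so A_1.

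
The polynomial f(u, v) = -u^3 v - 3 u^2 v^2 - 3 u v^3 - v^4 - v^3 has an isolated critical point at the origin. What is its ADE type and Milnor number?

Type E_7, Milnor number mu = 7.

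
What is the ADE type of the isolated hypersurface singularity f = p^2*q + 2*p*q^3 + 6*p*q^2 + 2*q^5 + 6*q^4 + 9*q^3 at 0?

D_6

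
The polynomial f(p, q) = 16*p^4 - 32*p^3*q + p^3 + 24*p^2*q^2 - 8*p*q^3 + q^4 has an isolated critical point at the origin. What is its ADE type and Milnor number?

Type E_6, Milnor number mu = 6.

The Hessian of f at 0 is [[0, 0], [0, 0]] with rank 0, so corank 2. A Groebner basis of the Jacobian ideal J(f) in C{p,q} is {q^4, p*q^2 - q^3/6, p^2}; counting standard monomials gives mu = 6. Corank 2; j^3 = p^3 is a perfect cube, so E-series; the 4-jet and mu = 6 give E_6.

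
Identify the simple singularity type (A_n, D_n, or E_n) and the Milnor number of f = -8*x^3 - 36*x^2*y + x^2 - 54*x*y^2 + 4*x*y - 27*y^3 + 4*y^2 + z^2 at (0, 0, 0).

Type A_{2}, Milnor number mu = 2.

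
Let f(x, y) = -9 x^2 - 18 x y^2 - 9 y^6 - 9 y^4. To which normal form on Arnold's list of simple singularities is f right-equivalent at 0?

A_{5}

The Hessian of f at 0 is [[-18, 0], [0, 0]] with rank 1, so corank 1. A Groebner basis of the Jacobian ideal J(f) in C{x,y} is {x^3, x^2*y, x + y^2}; counting standard monomials gives mu = 5. Corank 1: A-series; mu = 5 gives A_5.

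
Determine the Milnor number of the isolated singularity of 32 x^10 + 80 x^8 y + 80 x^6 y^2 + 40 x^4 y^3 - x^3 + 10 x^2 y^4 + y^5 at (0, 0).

The Hessian of f at 0 has rank 0. Corank 2; j^3 = -x^3 is a perfect cube, so E-series; the 5-jet and mu = 8 give E_8.

8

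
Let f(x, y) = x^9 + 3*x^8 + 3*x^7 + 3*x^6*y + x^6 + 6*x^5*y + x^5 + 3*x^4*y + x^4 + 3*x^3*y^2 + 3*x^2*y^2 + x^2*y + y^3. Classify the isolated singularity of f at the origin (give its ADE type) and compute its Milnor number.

Type D_{4}, Milnor number mu = 4.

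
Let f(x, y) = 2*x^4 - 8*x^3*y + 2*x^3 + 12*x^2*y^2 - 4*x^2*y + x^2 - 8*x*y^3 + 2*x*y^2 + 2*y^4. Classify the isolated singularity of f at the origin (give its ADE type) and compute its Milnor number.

The Hessian of f at 0 has rank 1. Corank 1: A-series; mu = 3 gives A_3.

Type A_{3}, Milnor number mu = 3.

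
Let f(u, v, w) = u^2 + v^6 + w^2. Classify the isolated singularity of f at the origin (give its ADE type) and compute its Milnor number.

Type A5, Milnor number mu = 5.

The Hessian of f at 0 has rank 2. Corank 1: A-series; mu = 5 gives A_5.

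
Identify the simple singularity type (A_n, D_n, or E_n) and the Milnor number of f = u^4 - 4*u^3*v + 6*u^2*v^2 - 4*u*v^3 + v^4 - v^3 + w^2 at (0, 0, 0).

Type E_6, Milnor number mu = 6.

The Hessian of f at 0 is [[0, 0, 0], [0, 0, 0], [0, 0, 2]] with rank 1, so corank 2. A Groebner basis of the Jacobian ideal J(f) in C{u,v,w} is {u^3 - 3*u^2*v, v^2, w}; counting standard monomials gives mu = 6. Corank 2; j^3 = -v^3 is a perfect cube, so E-series; the 4-jet and mu = 6 give E_6.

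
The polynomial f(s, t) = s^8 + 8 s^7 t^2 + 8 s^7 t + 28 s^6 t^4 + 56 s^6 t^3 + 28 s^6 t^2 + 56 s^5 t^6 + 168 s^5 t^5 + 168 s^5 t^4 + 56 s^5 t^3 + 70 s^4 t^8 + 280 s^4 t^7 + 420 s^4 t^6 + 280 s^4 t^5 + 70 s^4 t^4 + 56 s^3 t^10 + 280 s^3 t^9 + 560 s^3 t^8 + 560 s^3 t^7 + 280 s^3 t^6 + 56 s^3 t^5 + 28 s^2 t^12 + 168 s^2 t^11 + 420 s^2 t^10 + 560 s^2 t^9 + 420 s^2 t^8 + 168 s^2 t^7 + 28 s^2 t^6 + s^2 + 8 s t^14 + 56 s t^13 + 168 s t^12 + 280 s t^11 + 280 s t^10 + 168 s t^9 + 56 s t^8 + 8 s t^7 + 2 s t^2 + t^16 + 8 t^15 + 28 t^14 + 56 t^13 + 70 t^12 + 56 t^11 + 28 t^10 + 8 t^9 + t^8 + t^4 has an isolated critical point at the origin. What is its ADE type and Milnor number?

The Hessian of f at 0 has rank 1. Corank 1: A-series; mu = 7 gives A_7.

Type A_{7}, Milnor number mu = 7.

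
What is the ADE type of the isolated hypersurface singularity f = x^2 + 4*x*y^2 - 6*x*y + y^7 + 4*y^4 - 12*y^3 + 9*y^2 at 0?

A_6

The Hessian of f at 0 is [[2, -6], [-6, 18]] with rank 1, so corank 1. A Groebner basis of the Jacobian ideal J(f) in C{x,y} is {x^3 - 9*x^2*y - 27*x^2/2 + 54*x*y + 81*x/4 - 243*y/4, x/2 + y^2 - 3*y/2}; counting standard monomials gives mu = 6. Corank 1: A-series; mu = 6 gives A_6.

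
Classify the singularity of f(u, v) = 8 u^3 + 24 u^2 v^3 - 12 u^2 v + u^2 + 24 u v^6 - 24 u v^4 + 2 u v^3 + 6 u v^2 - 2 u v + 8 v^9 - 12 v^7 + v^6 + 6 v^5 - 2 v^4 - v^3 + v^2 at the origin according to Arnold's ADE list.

The Hessian of f at 0 has rank 1. Corank 1: A-series; mu = 2 gives A_2.

A_{2}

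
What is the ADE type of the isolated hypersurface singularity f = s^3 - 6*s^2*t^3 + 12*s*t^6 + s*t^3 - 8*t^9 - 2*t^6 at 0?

The Hessian of f at 0 has rank 0. Corank 2; j^3 = s^3 is a perfect cube, so E-series; the 4-jet and mu = 7 give E_7.

E7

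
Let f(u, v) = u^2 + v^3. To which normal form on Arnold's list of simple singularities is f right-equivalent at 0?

The Hessian of f at 0 is [[2, 0], [0, 0]] with rank 1, so corank 1. A Groebner basis of the Jacobian ideal J(f) in C{u,v} is {v^2, u}; counting standard monomials gives mu = 2. Corank 1: A-series; mu = 2 gives A_2.

A_2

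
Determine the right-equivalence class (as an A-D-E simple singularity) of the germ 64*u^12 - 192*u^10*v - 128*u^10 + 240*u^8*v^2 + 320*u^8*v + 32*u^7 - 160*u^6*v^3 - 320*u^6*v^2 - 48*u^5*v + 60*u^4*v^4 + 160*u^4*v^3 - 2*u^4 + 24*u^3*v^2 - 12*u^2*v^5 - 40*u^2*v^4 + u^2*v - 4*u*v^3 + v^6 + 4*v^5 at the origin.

D_{7}

The Hessian of f at 0 has rank 0. Corank 2; j^3 = u^2*v has shape L^2 M (L != M), so D-series; mu = 7 gives D_7.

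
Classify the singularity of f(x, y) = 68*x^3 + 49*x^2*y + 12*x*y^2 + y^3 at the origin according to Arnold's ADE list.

D_{4}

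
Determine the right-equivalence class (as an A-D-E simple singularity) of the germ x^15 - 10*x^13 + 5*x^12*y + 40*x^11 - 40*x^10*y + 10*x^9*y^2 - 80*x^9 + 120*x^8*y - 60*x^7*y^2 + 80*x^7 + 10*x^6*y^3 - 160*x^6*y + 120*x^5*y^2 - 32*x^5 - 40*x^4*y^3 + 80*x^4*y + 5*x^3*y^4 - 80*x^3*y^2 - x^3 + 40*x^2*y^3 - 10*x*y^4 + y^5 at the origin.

E_8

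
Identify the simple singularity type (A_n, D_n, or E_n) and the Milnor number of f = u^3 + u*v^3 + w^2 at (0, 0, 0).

Type E_7, Milnor number mu = 7.

The Hessian of f at 0 has rank 1. Corank 2; j^3 = u^3 is a perfect cube, so E-series; the 4-jet and mu = 7 give E_7.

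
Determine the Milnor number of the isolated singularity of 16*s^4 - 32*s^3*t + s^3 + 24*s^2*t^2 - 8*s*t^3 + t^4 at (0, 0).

6

The Hessian of f at 0 is [[0, 0], [0, 0]] with rank 0, so corank 2. A Groebner basis of the Jacobian ideal J(f) in C{s,t} is {t^4, s*t^2 - t^3/6, s^2}; counting standard monomials gives mu = 6. Corank 2; j^3 = s^3 is a perfect cube, so E-series; the 4-jet and mu = 6 give E_6.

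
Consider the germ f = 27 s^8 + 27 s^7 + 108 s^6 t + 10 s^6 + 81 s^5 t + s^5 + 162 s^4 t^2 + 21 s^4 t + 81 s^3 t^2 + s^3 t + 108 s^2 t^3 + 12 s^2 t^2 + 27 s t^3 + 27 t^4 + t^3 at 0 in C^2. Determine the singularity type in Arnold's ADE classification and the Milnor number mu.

Type E_7, Milnor number mu = 7.

The Hessian of f at 0 has rank 0. Corank 2; j^3 = t^3 is a perfect cube, so E-series; the 4-jet and mu = 7 give E_7.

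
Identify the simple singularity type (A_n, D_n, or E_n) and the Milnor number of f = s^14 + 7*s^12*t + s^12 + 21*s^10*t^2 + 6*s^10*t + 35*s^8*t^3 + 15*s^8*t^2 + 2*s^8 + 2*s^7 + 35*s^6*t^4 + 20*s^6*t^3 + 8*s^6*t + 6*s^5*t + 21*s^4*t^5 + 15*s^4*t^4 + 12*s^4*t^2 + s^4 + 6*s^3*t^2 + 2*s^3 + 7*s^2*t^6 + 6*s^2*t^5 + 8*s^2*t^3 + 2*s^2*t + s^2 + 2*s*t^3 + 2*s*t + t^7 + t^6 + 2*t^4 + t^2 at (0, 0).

Type A_{6}, Milnor number mu = 6.

The Hessian of f at 0 is [[2, 2], [2, 2]] with rank 1, so corank 1. A Groebner basis of the Jacobian ideal J(f) in C{s,t} is {s^3 + 2*s^2 - 3*s*t + 2*s - 3*t^2 + 2*t, s^2*t - 2*s^2 + 6*s*t - 3*s + 5*t^2 - 3*t, 3*s^2 + s*t^2 - 10*s*t + 5*s - 8*t^2 + 5*t, -5*s^2 + 15*s*t - 8*s + t^3 + 12*t^2 - 8*t}; counting standard monomials gives mu = 6. Corank 1: A-series; mu = 6 gives A_6.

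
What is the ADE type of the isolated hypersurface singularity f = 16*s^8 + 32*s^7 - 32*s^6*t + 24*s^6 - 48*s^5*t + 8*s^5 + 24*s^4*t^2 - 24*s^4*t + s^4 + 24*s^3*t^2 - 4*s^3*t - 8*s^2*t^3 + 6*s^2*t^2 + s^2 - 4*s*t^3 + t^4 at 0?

A_3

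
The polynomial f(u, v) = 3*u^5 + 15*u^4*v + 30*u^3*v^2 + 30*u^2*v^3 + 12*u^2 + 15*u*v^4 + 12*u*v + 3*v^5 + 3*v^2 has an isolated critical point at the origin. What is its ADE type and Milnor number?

Type A_4, Milnor number mu = 4.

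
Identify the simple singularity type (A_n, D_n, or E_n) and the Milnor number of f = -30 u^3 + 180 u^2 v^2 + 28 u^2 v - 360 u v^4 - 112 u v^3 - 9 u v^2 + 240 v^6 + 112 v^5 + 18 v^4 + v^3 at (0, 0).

The Hessian of f at 0 is [[0, 0], [0, 0]] with rank 0, so corank 2. A Groebner basis of the Jacobian ideal J(f) in C{u,v} is {v^3, u^2 - 3*v^2/26, u*v - 9*v^2/26}; counting standard monomials gives mu = 4. Corank 2; j^3 = -(3*u - v)*(10*u^2 - 6*u*v + v^2) splits into three distinct lines over C (the quadratic factor has nonzero discriminant), so D_4.

Type D4, Milnor number mu = 4.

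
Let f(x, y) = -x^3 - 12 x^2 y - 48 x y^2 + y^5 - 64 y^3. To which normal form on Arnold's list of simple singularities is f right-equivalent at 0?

The Hessian of f at 0 has rank 0. Corank 2; j^3 = -(x + 4*y)^3 is a perfect cube, so E-series; the 5-jet and mu = 8 give E_8.

E8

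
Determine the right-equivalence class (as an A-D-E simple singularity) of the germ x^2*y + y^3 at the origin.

D_{4}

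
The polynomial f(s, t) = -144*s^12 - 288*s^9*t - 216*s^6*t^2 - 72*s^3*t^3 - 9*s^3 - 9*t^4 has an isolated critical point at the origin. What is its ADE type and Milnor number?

Type E_{6}, Milnor number mu = 6.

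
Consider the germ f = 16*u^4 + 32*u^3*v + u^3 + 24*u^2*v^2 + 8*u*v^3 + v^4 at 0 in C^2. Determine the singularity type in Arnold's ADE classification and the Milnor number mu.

The Hessian of f at 0 has rank 0. Corank 2; j^3 = u^3 is a perfect cube, so E-series; the 4-jet and mu = 6 give E_6.

Type E_6, Milnor number mu = 6.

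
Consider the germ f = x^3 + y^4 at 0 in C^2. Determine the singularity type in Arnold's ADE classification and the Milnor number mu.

Type E6, Milnor number mu = 6.

The Hessian of f at 0 is [[0, 0], [0, 0]] with rank 0, so corank 2. A Groebner basis of the Jacobian ideal J(f) in C{x,y} is {y^3, x^2}; counting standard monomials gives mu = 6. Corank 2; j^3 = x^3 is a perfect cube, so E-series; the 4-jet and mu = 6 give E_6.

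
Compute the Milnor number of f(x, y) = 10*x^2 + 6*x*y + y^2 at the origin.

The Hessian of f at 0 is [[20, 6], [6, 2]] with rank 2, so corank 0. A Groebner basis of the Jacobian ideal J(f) in C{x,y} is {x, y}; counting standard monomials gives mu = 1. Corank 0: nondegenerate Morse point, so A_1.

1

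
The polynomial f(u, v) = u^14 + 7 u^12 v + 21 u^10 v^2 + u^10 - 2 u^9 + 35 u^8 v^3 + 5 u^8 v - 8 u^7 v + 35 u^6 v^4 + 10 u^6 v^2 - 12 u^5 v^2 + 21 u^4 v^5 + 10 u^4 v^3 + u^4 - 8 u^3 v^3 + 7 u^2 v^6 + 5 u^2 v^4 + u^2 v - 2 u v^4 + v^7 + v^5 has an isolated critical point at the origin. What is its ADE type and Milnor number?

Type D_6, Milnor number mu = 6.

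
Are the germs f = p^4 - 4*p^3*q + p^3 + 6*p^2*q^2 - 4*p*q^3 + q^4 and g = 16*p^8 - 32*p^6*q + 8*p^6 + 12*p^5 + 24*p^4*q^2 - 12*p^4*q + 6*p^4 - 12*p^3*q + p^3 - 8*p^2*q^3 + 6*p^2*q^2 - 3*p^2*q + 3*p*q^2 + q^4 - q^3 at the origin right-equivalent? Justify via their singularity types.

The Hessian of f at 0 is [[0, 0], [0, 0]] with rank 0, so corank 2. A Groebner basis of the Jacobian ideal J(f) in C{p,q} is {q^4, p*q^2 - q^3/3, p^2}; counting standard monomials gives mu = 6. Corank 2; j^3 = p^3 is a perfect cube, so E-series; the 4-jet and mu = 6 give E_6. The Hessian of g at 0 is [[0, 0], [0, 0]] with rank 0, so corank 2. A Groebner basis of the Jacobian ideal J(g) in C{p,q} is {p^3 + 3*p^2/4 - 3*p*q/2 + 3*q^2/4, p^2*q + p^2/2 - p*q + q^2/2, p^2/4 + p*q^2 - p*q/2 + q^2/4, q^3}; counting standard monomials gives mu = 6. Corank 2; j^3 = (p - q)^3 is a perfect cube, so E-series; the 4-jet and mu = 6 give E_6. Both have type E_6, hence right-equivalent.

Yes.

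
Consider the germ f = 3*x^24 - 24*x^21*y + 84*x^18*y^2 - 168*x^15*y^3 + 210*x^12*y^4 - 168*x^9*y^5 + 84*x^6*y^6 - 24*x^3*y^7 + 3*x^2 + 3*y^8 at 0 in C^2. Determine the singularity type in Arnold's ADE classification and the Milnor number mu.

Type A_7, Milnor number mu = 7.

The Hessian of f at 0 has rank 1. Corank 1: A-series; mu = 7 gives A_7.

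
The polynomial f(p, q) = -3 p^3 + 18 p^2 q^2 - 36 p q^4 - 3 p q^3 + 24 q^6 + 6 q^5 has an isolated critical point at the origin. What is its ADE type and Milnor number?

The Hessian of f at 0 has rank 0. Corank 2; j^3 = -3*p^3 is a perfect cube, so E-series; the 4-jet and mu = 7 give E_7.

Type E7, Milnor number mu = 7.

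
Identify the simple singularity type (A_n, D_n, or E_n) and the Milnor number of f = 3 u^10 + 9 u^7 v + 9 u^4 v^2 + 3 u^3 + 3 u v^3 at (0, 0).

The Hessian of f at 0 has rank 0. Corank 2; j^3 = 3*u^3 is a perfect cube, so E-series; the 4-jet and mu = 7 give E_7.

Type E7, Milnor number mu = 7.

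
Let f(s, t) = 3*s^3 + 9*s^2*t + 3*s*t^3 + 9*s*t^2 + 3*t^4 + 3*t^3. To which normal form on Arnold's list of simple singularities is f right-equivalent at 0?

E7

The Hessian of f at 0 has rank 0. Corank 2; j^3 = 3*(s + t)^3 is a perfect cube, so E-series; the 4-jet and mu = 7 give E_7.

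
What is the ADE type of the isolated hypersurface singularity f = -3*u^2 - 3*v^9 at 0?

The Hessian of f at 0 is [[-6, 0], [0, 0]] with rank 1, so corank 1. A Groebner basis of the Jacobian ideal J(f) in C{u,v} is {v^8, u}; counting standard monomials gives mu = 8. Corank 1: A-series; mu = 8 gives A_8.

A_{8}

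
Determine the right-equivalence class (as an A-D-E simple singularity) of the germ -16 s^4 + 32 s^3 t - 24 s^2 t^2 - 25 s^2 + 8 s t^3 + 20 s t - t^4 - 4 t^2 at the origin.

A_{3}

The Hessian of f at 0 is [[-50, 20], [20, -8]] with rank 1, so corank 1. A Groebner basis of the Jacobian ideal J(f) in C{s,t} is {t^3, s - 2*t/5}; counting standard monomials gives mu = 3. Corank 1: A-series; mu = 3 gives A_3.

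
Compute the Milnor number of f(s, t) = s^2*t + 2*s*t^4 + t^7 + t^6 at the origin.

7

The Hessian of f at 0 is [[0, 0], [0, 0]] with rank 0, so corank 2. A Groebner basis of the Jacobian ideal J(f) in C{s,t} is {s*t + t^4, s^3, s^2*t, -s^2/6 + s*t^2}; counting standard monomials gives mu = 7. Corank 2; j^3 = s^2*t has shape L^2 M (L != M), so D-series; mu = 7 gives D_7.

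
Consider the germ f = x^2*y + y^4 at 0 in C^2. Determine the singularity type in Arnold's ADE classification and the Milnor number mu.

Type D_5, Milnor number mu = 5.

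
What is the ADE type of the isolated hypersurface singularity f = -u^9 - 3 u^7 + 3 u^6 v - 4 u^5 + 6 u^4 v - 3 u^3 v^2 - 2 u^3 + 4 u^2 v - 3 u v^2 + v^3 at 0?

D_{4}

The Hessian of f at 0 is [[0, 0], [0, 0]] with rank 0, so corank 2. A Groebner basis of the Jacobian ideal J(f) in C{u,v} is {v^3, u^2 - 3*v^2/2, u*v - 3*v^2/2}; counting standard monomials gives mu = 4. Corank 2; j^3 = -(u - v)*(2*u^2 - 2*u*v + v^2) splits into three distinct lines over C (the quadratic factor has nonzero discriminant), so D_4.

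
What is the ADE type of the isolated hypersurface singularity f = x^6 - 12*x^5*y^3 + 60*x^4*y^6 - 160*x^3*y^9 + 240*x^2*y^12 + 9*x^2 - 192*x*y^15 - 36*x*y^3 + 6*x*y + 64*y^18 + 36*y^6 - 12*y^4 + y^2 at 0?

The Hessian of f at 0 is [[18, 6], [6, 2]] with rank 1, so corank 1. A Groebner basis of the Jacobian ideal J(f) in C{x,y} is {x*y^2 + x/6 + y/18, -x/2 + y^3 - y/6, x^2 + 2*x*y/3 + y^2/9}; counting standard monomials gives mu = 5. Corank 1: A-series; mu = 5 gives A_5.

A5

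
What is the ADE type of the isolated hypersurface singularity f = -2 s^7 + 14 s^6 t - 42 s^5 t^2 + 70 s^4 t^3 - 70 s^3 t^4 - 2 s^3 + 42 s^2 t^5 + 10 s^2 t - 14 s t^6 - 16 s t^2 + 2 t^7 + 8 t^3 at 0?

The Hessian of f at 0 has rank 0. Corank 2; j^3 = -2*(s - 2*t)^2*(s - t) has shape L^2 M (L != M), so D-series; mu = 8 gives D_8.

D8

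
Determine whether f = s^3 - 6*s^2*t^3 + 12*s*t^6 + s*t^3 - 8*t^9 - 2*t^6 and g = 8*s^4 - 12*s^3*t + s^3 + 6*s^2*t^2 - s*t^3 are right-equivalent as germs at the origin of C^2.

The Hessian of f at 0 has rank 0. Corank 2; j^3 = s^3 is a perfect cube, so E-series; the 4-jet and mu = 7 give E_7. The Hessian of g at 0 has rank 0. Corank 2; j^3 = s^3 is a perfect cube, so E-series; the 4-jet and mu = 7 give E_7. Both have type E_7, hence right-equivalent.

Yes.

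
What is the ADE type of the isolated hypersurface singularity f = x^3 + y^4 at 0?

The Hessian of f at 0 has rank 0. Corank 2; j^3 = x^3 is a perfect cube, so E-series; the 4-jet and mu = 6 give E_6.

E_6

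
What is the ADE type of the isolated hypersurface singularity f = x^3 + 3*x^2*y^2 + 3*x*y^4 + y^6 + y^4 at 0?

E_{6}

The Hessian of f at 0 has rank 0. Corank 2; j^3 = x^3 is a perfect cube, so E-series; the 4-jet and mu = 6 give E_6.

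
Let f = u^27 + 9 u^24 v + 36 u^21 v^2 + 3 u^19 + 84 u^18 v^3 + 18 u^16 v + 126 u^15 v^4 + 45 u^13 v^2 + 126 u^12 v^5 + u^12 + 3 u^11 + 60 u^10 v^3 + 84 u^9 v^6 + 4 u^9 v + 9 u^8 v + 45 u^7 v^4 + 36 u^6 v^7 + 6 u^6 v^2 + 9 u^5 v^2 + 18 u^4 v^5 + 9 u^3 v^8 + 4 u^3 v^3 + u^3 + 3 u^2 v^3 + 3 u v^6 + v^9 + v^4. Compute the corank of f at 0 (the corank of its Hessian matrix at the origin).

The Hessian at 0 is [[0, 0], [0, 0]] of rank 0; hence corank 2.

2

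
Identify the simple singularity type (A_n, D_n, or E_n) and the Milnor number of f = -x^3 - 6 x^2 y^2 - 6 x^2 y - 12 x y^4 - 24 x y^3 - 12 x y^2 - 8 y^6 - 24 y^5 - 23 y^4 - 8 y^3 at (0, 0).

The Hessian of f at 0 has rank 0. Corank 2; j^3 = -(x + 2*y)^3 is a perfect cube, so E-series; the 4-jet and mu = 6 give E_6.

Type E_{6}, Milnor number mu = 6.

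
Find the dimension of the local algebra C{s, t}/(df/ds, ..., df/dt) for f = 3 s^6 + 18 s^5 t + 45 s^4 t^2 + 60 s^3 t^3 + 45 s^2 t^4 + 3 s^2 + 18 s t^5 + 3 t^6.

5

The Hessian of f at 0 is [[6, 0], [0, 0]] with rank 1, so corank 1. A Groebner basis of the Jacobian ideal J(f) in C{s,t} is {t^5, s}; counting standard monomials gives mu = 5. Corank 1: A-series; mu = 5 gives A_5.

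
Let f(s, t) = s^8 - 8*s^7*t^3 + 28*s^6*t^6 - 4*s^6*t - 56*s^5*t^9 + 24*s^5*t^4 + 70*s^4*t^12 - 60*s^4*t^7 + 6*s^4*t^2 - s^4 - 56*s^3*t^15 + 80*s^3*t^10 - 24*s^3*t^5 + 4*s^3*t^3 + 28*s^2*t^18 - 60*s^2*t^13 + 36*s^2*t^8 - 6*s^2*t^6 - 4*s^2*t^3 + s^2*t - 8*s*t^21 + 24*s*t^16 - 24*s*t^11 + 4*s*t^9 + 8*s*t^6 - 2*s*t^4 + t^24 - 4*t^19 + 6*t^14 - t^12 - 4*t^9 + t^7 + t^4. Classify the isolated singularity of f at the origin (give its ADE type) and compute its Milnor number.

Type D_{5}, Milnor number mu = 5.

The Hessian of f at 0 is [[0, 0], [0, 0]] with rank 0, so corank 2. A Groebner basis of the Jacobian ideal J(f) in C{s,t} is {s^3, s^2/4 + t^3, s*t}; counting standard monomials gives mu = 5. Corank 2; j^3 = s^2*t has shape L^2 M (L != M), so D-series; mu = 5 gives D_5.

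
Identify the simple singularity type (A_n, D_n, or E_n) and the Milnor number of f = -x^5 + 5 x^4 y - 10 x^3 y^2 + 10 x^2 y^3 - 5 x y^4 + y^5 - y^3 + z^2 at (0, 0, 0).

The Hessian of f at 0 has rank 1. Corank 2; j^3 = -y^3 is a perfect cube, so E-series; the 5-jet and mu = 8 give E_8.

Type E_8, Milnor number mu = 8.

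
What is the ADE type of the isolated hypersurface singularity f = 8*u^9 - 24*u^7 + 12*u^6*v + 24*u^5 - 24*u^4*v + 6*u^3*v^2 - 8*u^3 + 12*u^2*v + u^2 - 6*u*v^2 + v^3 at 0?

A_2

The Hessian of f at 0 has rank 1. Corank 1: A-series; mu = 2 gives A_2.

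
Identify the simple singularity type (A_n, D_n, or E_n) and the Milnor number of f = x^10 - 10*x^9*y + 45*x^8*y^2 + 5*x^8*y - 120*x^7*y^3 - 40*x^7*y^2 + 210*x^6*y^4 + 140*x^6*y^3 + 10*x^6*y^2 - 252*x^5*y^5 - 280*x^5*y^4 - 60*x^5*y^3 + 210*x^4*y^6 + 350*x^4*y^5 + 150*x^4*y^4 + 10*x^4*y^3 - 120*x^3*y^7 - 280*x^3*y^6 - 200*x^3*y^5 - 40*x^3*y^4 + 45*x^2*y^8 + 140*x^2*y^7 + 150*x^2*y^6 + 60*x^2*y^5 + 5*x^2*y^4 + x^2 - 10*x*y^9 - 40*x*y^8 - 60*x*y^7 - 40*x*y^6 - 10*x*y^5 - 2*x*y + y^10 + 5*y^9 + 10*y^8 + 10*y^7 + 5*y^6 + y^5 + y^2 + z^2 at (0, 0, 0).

The Hessian of f at 0 has rank 2. Corank 1: A-series; mu = 4 gives A_4.

Type A_{4}, Milnor number mu = 4.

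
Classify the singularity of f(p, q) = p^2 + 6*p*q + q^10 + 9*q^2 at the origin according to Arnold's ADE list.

The Hessian of f at 0 has rank 1. Corank 1: A-series; mu = 9 gives A_9.

A9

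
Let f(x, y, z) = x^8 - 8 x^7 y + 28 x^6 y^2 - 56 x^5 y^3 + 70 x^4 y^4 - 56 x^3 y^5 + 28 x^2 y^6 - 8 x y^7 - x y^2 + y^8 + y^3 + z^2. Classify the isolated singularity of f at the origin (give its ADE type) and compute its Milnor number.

Type D9, Milnor number mu = 9.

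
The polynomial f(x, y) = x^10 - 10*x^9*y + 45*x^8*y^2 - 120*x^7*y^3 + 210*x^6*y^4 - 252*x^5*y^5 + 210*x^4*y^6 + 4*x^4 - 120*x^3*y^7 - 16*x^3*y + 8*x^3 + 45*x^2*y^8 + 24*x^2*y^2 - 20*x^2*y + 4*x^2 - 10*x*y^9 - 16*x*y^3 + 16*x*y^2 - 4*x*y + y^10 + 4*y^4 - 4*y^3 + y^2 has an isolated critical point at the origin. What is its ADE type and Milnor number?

Type A_{9}, Milnor number mu = 9.

The Hessian of f at 0 is [[8, -4], [-4, 2]] with rank 1, so corank 1. A Groebner basis of the Jacobian ideal J(f) in C{x,y} is {x*y^4 + 100*x*y^3 - 372*x*y^2 + 376*x*y - 112*x - 84*y^4 + 252*y^3 - 216*y^2 + 56*y, 120*x*y^3 - 432*x*y^2 + 432*x*y - 128*x + y^5 - 100*y^4 + 292*y^3 - 248*y^2 + 64*y, x^2 - 2*x*y + x + y^2 - y/2}; counting standard monomials gives mu = 9. Corank 1: A-series; mu = 9 gives A_9.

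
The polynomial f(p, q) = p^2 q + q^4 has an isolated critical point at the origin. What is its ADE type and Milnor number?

Type D5, Milnor number mu = 5.

The Hessian of f at 0 has rank 0. Corank 2; j^3 = p^2*q has shape L^2 M (L != M), so D-series; mu = 5 gives D_5.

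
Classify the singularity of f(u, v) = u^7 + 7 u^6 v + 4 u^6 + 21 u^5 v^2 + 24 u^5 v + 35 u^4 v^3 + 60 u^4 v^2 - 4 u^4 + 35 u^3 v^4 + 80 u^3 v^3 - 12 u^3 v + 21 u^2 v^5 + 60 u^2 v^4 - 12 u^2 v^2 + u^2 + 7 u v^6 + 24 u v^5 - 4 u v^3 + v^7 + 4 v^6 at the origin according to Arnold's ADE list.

The Hessian of f at 0 has rank 1. Corank 1: A-series; mu = 6 gives A_6.

A_{6}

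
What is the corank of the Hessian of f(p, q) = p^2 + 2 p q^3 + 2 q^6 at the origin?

1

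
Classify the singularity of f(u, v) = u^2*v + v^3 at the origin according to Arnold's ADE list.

D_{4}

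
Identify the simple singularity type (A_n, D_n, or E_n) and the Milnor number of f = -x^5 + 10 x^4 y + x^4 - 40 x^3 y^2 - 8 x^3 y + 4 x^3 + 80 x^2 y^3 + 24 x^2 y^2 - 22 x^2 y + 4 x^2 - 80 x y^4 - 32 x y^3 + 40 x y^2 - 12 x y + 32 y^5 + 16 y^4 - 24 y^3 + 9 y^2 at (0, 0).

Type A_4, Milnor number mu = 4.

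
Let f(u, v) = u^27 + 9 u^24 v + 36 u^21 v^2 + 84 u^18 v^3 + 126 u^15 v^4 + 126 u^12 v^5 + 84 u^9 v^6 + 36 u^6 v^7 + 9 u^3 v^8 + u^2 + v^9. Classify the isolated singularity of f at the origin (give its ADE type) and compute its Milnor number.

Type A8, Milnor number mu = 8.

The Hessian of f at 0 has rank 1. Corank 1: A-series; mu = 8 gives A_8.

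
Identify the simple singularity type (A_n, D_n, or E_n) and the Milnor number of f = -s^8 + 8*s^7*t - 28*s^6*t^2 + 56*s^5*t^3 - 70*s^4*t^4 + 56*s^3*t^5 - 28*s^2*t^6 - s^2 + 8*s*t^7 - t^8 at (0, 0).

The Hessian of f at 0 has rank 1. Corank 1: A-series; mu = 7 gives A_7.

Type A_{7}, Milnor number mu = 7.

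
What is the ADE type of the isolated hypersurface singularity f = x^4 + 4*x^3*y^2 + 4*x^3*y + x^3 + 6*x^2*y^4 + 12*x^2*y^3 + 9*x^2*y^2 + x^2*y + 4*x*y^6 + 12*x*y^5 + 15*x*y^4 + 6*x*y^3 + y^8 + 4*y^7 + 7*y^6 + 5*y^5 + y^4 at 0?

The Hessian of f at 0 has rank 0. Corank 2; j^3 = x^2*(x + y) has shape L^2 M (L != M), so D-series; mu = 5 gives D_5.

D_{5}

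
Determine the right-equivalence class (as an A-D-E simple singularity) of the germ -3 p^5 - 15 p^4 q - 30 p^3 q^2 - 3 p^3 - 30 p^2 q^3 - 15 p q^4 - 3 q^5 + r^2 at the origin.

E8

The Hessian of f at 0 has rank 1. Corank 2; j^3 = -3*p^3 is a perfect cube, so E-series; the 5-jet and mu = 8 give E_8.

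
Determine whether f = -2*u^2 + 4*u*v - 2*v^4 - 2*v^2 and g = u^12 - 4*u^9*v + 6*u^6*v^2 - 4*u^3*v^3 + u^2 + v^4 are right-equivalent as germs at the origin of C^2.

Yes.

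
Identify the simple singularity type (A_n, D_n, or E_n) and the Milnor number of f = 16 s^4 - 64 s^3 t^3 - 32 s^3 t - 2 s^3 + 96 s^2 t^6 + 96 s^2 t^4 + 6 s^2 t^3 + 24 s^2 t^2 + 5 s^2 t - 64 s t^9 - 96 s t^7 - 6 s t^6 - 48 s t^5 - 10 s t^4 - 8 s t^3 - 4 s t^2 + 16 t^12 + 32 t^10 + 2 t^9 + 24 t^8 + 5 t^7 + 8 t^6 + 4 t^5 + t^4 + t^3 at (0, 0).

The Hessian of f at 0 has rank 0. Corank 2; j^3 = -(s - t)^2*(2*s - t) has shape L^2 M (L != M), so D-series; mu = 5 gives D_5.

Type D5, Milnor number mu = 5.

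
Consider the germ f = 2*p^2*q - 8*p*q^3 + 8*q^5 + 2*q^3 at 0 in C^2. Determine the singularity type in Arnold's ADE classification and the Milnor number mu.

The Hessian of f at 0 is [[0, 0], [0, 0]] with rank 0, so corank 2. A Groebner basis of the Jacobian ideal J(f) in C{p,q} is {q^3, p^2 + 3*q^2, p*q}; counting standard monomials gives mu = 4. Corank 2; j^3 = 2*q*(p^2 + q^2) splits into three distinct lines over C (the quadratic factor has nonzero discriminant), so D_4.

Type D_4, Milnor number mu = 4.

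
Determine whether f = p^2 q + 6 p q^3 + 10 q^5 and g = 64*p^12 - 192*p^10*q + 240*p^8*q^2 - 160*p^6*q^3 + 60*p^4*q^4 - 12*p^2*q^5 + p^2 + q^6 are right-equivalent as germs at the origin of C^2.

No.

The Hessian of f at 0 is [[0, 0], [0, 0]] with rank 0, so corank 2. A Groebner basis of the Jacobian ideal J(f) in C{p,q} is {p^3, p^2*q, 3*p^2/4 + p*q^2, p*q/3 + q^3}; counting standard monomials gives mu = 6. Corank 2; j^3 = p^2*q has shape L^2 M (L != M), so D-series; mu = 6 gives D_6. The Hessian of g at 0 is [[2, 0], [0, 0]] with rank 1, so corank 1. A Groebner basis of the Jacobian ideal J(g) in C{p,q} is {q^5, p}; counting standard monomials gives mu = 5. Corank 1: A-series; mu = 5 gives A_5. f is D_6 but g is A_5, hence not right-equivalent.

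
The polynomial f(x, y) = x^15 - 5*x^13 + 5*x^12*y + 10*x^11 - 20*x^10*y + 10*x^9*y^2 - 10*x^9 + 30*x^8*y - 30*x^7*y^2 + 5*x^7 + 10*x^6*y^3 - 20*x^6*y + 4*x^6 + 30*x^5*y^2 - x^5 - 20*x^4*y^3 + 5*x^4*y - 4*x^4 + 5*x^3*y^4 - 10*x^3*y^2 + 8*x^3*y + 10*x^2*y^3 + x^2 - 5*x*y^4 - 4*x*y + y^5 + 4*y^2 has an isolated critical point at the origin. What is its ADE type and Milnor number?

The Hessian of f at 0 has rank 1. Corank 1: A-series; mu = 4 gives A_4.

Type A4, Milnor number mu = 4.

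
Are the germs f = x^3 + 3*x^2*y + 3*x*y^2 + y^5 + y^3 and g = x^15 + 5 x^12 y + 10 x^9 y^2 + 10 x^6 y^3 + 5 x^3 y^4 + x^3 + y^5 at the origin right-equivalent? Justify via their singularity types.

The Hessian of f at 0 is [[0, 0], [0, 0]] with rank 0, so corank 2. A Groebner basis of the Jacobian ideal J(f) in C{x,y} is {y^4, x^2 + 2*x*y + y^2}; counting standard monomials gives mu = 8. Corank 2; j^3 = (x + y)^3 is a perfect cube, so E-series; the 5-jet and mu = 8 give E_8. The Hessian of g at 0 is [[0, 0], [0, 0]] with rank 0, so corank 2. A Groebner basis of the Jacobian ideal J(g) in C{x,y} is {y^4, x^2}; counting standard monomials gives mu = 8. Corank 2; j^3 = x^3 is a perfect cube, so E-series; the 5-jet and mu = 8 give E_8. Both have type E_8, hence right-equivalent.

Yes.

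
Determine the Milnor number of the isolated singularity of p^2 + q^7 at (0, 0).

6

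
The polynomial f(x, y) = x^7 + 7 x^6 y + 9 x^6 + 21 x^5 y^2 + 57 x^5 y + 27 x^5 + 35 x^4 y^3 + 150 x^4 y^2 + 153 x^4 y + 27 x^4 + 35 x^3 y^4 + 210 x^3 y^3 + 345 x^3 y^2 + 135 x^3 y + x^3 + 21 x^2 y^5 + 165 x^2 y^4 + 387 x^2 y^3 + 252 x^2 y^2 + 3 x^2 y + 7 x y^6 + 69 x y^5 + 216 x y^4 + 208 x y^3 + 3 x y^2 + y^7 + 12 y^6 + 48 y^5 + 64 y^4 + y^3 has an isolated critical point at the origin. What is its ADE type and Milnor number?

Type E_7, Milnor number mu = 7.

The Hessian of f at 0 is [[0, 0], [0, 0]] with rank 0, so corank 2. A Groebner basis of the Jacobian ideal J(f) in C{x,y} is {x^2/3 + 2*x*y/3 + y^4 + y^3/9 + y^2/3, x^3 + 7*x^2/3 + 14*x*y/3 + 16*y^3/9 + 7*y^2/3, x^2*y - 13*x^2/9 - 26*x*y/9 - 40*y^3/27 - 13*y^2/9, 2*x^2/3 + x*y^2 + 4*x*y/3 + 11*y^3/9 + 2*y^2/3}; counting standard monomials gives mu = 7. Corank 2; j^3 = (x + y)^3 is a perfect cube, so E-series; the 4-jet and mu = 7 give E_7.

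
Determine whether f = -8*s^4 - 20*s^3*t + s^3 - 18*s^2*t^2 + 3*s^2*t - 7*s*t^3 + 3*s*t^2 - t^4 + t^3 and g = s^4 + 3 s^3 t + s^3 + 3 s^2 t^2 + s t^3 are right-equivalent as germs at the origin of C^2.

Yes.

The Hessian of f at 0 has rank 0. Corank 2; j^3 = (s + t)^3 is a perfect cube, so E-series; the 4-jet and mu = 7 give E_7. The Hessian of g at 0 has rank 0. Corank 2; j^3 = s^3 is a perfect cube, so E-series; the 4-jet and mu = 7 give E_7. Both have type E_7, hence right-equivalent.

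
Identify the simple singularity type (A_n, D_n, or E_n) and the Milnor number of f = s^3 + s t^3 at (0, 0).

The Hessian of f at 0 is [[0, 0], [0, 0]] with rank 0, so corank 2. A Groebner basis of the Jacobian ideal J(f) in C{s,t} is {s^3, s*t^2, 3*s^2 + t^3}; counting standard monomials gives mu = 7. Corank 2; j^3 = s^3 is a perfect cube, so E-series; the 4-jet and mu = 7 give E_7.

Type E_{7}, Milnor number mu = 7.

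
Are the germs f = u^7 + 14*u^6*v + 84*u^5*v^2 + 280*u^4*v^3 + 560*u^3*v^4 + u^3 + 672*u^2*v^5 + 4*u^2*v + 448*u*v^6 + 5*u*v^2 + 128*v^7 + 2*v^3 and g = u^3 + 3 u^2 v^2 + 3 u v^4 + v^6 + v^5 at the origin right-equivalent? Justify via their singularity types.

No.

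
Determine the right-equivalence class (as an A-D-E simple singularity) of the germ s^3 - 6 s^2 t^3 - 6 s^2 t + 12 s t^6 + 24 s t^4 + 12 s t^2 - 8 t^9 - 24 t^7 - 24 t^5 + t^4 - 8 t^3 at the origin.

The Hessian of f at 0 has rank 0. Corank 2; j^3 = (s - 2*t)^3 is a perfect cube, so E-series; the 4-jet and mu = 6 give E_6.

E_{6}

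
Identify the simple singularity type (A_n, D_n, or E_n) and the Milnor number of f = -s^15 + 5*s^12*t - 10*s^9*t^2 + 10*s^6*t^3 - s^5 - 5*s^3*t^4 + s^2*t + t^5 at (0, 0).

Type D_6, Milnor number mu = 6.

The Hessian of f at 0 is [[0, 0], [0, 0]] with rank 0, so corank 2. A Groebner basis of the Jacobian ideal J(f) in C{s,t} is {s^2/5 + t^4, s^3, s*t}; counting standard monomials gives mu = 6. Corank 2; j^3 = s^2*t has shape L^2 M (L != M), so D-series; mu = 6 gives D_6.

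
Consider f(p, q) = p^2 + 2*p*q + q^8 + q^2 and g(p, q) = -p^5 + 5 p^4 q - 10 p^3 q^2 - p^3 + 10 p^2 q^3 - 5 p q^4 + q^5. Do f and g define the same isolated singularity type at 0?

The Hessian of f at 0 has rank 1. Corank 1: A-series; mu = 7 gives A_7. The Hessian of g at 0 has rank 0. Corank 2; j^3 = -p^3 is a perfect cube, so E-series; the 5-jet and mu = 8 give E_8. f is A_7 but g is E_8, hence not right-equivalent.

No.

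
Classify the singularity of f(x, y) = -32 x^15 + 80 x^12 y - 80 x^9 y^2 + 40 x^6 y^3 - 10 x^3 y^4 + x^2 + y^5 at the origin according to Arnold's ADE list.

A_4

The Hessian of f at 0 has rank 1. Corank 1: A-series; mu = 4 gives A_4.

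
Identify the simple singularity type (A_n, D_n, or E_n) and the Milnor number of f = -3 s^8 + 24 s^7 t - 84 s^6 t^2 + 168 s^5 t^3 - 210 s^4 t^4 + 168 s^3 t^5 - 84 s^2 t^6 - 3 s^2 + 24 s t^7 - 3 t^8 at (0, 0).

Type A_7, Milnor number mu = 7.

The Hessian of f at 0 is [[-6, 0], [0, 0]] with rank 1, so corank 1. A Groebner basis of the Jacobian ideal J(f) in C{s,t} is {t^7, s}; counting standard monomials gives mu = 7. Corank 1: A-series; mu = 7 gives A_7.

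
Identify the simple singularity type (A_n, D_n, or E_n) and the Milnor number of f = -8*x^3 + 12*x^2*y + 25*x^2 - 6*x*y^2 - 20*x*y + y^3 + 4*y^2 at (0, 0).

The Hessian of f at 0 has rank 1. Corank 1: A-series; mu = 2 gives A_2.

Type A2, Milnor number mu = 2.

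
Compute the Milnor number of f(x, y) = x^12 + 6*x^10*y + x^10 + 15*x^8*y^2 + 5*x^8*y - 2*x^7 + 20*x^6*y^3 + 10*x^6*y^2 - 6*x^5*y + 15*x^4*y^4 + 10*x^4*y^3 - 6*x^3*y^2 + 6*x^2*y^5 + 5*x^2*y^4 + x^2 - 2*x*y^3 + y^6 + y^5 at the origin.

4

The Hessian of f at 0 is [[2, 0], [0, 0]] with rank 1, so corank 1. A Groebner basis of the Jacobian ideal J(f) in C{x,y} is {-x + y^3, x^2, x*y}; counting standard monomials gives mu = 4. Corank 1: A-series; mu = 4 gives A_4.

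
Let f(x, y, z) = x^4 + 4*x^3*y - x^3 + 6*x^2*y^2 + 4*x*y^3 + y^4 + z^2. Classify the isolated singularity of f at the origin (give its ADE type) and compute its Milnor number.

Type E6, Milnor number mu = 6.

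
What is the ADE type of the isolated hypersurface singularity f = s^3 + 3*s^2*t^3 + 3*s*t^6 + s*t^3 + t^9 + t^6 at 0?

The Hessian of f at 0 has rank 0. Corank 2; j^3 = s^3 is a perfect cube, so E-series; the 4-jet and mu = 7 give E_7.

E7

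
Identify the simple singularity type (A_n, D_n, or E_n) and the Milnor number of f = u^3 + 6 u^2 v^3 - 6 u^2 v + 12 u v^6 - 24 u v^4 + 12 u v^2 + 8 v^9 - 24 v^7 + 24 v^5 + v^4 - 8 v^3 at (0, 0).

The Hessian of f at 0 has rank 0. Corank 2; j^3 = (u - 2*v)^3 is a perfect cube, so E-series; the 4-jet and mu = 6 give E_6.

Type E_{6}, Milnor number mu = 6.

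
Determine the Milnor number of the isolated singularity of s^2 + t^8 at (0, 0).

The Hessian of f at 0 has rank 1. Corank 1: A-series; mu = 7 gives A_7.

7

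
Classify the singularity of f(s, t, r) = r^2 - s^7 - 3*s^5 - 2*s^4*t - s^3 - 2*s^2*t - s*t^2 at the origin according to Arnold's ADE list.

D_{6}

The Hessian of f at 0 has rank 1. Corank 2; j^3 = -s*(s + t)^2 has shape L^2 M (L != M), so D-series; mu = 6 gives D_6.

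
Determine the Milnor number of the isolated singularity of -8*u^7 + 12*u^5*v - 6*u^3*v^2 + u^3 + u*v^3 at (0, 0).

7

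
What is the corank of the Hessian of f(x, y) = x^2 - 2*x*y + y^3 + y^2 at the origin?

Hessian at 0 has rank 1.

1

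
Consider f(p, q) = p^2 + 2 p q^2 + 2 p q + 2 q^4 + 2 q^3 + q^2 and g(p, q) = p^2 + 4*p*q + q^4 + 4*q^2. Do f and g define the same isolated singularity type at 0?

The Hessian of f at 0 is [[2, 2], [2, 2]] with rank 1, so corank 1. A Groebner basis of the Jacobian ideal J(f) in C{p,q} is {p^2 + p + q, p*q - p - q, p + q^2 + q}; counting standard monomials gives mu = 3. Corank 1: A-series; mu = 3 gives A_3. The Hessian of g at 0 is [[2, 4], [4, 8]] with rank 1, so corank 1. A Groebner basis of the Jacobian ideal J(g) in C{p,q} is {q^3, p + 2*q}; counting standard monomials gives mu = 3. Corank 1: A-series; mu = 3 gives A_3. Both have type A_3, hence right-equivalent.

Yes.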